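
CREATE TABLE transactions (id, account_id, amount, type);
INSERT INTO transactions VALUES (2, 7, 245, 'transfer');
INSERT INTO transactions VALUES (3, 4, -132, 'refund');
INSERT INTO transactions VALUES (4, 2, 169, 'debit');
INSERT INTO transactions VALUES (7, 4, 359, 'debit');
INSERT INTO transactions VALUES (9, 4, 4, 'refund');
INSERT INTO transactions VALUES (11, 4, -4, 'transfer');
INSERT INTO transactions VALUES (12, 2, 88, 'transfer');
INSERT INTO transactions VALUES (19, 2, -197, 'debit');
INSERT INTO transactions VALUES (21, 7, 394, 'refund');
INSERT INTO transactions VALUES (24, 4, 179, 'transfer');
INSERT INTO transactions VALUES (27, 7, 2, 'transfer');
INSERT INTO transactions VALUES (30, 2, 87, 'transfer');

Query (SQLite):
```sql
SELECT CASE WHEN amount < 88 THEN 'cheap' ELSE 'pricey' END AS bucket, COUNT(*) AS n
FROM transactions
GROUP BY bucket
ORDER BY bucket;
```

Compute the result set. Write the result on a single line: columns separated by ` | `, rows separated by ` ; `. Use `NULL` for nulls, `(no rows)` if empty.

cheap | 6 ; pricey | 6

Bucket rows by amount < 88 → 'cheap' else 'pricey'; count each bucket.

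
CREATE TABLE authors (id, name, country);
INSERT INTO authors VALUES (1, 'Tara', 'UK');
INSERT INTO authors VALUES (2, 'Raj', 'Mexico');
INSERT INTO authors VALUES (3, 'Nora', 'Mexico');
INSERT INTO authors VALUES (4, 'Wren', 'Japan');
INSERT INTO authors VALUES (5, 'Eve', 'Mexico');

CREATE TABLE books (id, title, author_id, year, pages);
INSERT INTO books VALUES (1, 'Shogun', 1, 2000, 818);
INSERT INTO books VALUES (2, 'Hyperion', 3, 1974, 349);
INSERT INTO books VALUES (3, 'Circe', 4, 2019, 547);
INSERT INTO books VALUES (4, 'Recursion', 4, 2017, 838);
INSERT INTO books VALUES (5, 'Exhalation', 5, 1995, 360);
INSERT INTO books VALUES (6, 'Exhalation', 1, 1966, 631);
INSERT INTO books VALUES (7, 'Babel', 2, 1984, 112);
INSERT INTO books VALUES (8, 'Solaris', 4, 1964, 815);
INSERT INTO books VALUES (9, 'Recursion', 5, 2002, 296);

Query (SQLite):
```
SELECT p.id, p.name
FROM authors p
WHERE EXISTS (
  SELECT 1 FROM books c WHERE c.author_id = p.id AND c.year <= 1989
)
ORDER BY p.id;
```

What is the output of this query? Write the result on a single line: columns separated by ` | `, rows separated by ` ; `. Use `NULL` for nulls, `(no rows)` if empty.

1 | Tara ; 2 | Raj ; 3 | Nora ; 4 | Wren

For each authors row, check whether any books with matching author_id has year <= 1989.
Keep rows where that is true.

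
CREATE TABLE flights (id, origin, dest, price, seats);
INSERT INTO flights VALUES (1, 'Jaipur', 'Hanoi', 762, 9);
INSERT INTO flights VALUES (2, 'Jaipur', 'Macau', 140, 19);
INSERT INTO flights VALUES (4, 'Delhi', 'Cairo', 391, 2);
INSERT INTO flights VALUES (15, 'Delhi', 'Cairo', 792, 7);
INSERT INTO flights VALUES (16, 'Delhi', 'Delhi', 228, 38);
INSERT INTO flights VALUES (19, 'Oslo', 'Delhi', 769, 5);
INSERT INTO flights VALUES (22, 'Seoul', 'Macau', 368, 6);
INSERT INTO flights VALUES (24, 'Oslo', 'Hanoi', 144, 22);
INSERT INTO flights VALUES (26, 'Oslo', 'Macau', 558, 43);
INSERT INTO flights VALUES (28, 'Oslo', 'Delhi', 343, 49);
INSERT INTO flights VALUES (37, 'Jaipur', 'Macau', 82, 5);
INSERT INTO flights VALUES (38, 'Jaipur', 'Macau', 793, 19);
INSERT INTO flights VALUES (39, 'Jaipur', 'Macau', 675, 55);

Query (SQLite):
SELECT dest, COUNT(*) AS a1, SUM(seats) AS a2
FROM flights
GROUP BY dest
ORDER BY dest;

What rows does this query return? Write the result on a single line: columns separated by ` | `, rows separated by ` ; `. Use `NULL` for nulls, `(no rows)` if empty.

Cairo | 2 | 9 ; Delhi | 3 | 92 ; Hanoi | 2 | 31 ; Macau | 6 | 147

Group flights by dest.
Per group compute: COUNT(*), SUM(seats).
  Cairo: ids {4, 15} → COUNT(*)=2, SUM(seats)=9
  Delhi: ids {16, 19, 28} → COUNT(*)=3, SUM(seats)=92
  Hanoi: ids {1, 24} → COUNT(*)=2, SUM(seats)=31
  Macau: ids {2, 22, 26, 37, 38, 39} → COUNT(*)=6, SUM(seats)=147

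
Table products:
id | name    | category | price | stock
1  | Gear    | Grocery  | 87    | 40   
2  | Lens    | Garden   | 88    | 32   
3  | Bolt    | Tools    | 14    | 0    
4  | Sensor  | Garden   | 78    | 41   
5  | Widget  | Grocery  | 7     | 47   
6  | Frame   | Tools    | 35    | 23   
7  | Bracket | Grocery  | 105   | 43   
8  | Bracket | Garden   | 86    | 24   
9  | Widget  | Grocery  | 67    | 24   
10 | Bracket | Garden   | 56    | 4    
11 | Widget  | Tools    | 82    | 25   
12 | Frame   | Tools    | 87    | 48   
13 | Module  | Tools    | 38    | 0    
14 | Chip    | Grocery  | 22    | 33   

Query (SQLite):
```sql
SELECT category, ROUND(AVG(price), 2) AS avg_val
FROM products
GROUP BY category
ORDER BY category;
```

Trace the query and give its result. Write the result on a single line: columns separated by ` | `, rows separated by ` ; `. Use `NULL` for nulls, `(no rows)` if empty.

Garden | 77 ; Grocery | 57.6 ; Tools | 51.2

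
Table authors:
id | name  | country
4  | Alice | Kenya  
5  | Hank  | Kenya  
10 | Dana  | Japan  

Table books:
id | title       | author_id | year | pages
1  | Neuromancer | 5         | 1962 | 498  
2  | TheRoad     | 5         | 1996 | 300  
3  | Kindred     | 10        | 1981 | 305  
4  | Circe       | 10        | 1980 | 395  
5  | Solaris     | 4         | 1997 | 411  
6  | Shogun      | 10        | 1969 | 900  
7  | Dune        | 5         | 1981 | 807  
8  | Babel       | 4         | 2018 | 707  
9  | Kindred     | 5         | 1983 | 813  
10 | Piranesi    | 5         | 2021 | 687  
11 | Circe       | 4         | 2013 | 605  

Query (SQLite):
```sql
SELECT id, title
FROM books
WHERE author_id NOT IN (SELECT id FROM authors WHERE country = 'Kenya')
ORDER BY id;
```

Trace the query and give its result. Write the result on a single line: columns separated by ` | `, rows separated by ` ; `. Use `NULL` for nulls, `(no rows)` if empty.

3 | Kindred ; 4 | Circe ; 6 | Shogun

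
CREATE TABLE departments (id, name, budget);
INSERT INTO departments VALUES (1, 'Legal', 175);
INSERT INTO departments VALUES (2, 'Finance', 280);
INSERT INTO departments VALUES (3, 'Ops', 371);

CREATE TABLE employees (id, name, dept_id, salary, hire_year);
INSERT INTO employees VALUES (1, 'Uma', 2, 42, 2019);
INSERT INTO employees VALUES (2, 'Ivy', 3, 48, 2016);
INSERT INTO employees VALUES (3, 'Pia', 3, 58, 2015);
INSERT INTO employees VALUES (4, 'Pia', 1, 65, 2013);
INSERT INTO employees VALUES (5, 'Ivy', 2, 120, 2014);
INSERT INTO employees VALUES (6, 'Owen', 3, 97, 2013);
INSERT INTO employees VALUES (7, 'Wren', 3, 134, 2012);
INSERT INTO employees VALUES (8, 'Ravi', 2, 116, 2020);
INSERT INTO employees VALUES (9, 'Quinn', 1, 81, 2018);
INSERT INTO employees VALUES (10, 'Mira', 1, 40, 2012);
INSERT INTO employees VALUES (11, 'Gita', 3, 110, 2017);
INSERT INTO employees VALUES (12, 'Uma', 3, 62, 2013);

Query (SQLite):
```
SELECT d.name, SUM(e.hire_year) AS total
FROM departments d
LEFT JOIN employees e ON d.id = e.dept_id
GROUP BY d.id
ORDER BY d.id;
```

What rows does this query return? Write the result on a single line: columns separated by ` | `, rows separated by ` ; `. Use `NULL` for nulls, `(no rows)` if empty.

Legal | 6043 ; Finance | 6053 ; Ops | 12086

LEFT JOIN keeps every departments row; unmatched ones get NULL for employees columns.
Group by departments.id and compute SUM(e.hire_year). SUM over an all-NULL group is NULL.
  1: ids {4, 9, 10} → SUM(e.hire_year)=6043
  2: ids {1, 5, 8} → SUM(e.hire_year)=6053
  3: ids {2, 3, 6, 7, 11, 12} → SUM(e.hire_year)=12086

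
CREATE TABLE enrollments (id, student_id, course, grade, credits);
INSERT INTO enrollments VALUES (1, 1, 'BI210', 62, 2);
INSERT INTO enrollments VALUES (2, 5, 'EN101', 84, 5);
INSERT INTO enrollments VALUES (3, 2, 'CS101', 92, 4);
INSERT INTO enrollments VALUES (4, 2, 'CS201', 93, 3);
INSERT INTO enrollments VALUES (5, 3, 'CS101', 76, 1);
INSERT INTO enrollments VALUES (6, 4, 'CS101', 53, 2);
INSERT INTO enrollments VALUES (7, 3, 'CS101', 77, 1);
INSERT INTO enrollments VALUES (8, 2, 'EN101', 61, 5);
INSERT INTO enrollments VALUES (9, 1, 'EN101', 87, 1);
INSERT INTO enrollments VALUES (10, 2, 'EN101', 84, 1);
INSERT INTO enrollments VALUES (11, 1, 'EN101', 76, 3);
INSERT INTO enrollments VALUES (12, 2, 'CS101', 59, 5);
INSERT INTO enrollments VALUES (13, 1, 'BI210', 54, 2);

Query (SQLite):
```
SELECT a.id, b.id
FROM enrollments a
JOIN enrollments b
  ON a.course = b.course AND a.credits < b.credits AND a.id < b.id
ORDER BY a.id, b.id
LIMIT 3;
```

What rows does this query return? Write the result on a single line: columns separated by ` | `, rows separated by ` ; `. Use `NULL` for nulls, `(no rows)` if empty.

Pairs (a,b) with same course, a.credits < b.credits, a.id < b.id.
course groups: BI210:{1,13} CS101:{3,5,6,7,12} CS201:{4} EN101:{2,8,9,10,11}
Ordered by (a.id, b.id); first 3.

3 | 12 ; 5 | 6 ; 5 | 12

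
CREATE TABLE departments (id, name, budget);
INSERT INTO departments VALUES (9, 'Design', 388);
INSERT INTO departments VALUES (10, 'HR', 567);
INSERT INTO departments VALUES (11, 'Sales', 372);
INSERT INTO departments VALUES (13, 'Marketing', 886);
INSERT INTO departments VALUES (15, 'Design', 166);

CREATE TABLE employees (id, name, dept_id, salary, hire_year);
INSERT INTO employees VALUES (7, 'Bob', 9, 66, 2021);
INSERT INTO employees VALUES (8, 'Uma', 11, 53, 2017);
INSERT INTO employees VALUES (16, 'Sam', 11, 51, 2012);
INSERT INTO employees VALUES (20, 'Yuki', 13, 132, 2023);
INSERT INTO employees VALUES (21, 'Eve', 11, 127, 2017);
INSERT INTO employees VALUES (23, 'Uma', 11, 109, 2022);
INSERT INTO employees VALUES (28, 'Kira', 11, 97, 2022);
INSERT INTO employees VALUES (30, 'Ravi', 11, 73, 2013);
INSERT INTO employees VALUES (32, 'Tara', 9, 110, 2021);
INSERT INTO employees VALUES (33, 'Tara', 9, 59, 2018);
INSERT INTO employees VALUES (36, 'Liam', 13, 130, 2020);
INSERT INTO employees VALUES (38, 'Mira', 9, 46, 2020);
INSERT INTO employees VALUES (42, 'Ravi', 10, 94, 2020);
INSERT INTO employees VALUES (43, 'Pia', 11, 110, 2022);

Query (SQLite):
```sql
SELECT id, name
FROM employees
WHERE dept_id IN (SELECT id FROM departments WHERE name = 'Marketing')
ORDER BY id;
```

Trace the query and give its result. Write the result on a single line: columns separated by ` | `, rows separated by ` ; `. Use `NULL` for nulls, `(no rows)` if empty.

20 | Yuki ; 36 | Liam

Inner query: departments.id where name = 'Marketing'.
Outer: keep employees rows whose dept_id is in that set.
Inner query → {13}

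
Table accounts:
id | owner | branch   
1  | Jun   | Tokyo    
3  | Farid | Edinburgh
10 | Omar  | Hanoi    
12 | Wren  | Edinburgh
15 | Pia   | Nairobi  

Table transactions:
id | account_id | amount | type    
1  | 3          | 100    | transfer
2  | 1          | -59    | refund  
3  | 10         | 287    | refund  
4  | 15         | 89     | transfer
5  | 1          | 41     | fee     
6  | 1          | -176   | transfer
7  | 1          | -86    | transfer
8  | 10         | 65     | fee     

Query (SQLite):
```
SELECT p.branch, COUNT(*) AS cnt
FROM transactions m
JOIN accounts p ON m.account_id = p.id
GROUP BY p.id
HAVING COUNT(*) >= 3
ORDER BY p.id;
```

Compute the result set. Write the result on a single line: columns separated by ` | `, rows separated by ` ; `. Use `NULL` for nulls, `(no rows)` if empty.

Tokyo | 4

Join each transactions row to its accounts via account_id.
Group joined rows by accounts.id; compute COUNT(*) per group.
HAVING: keep groups with count ≥ 3.
  1: ids {2, 5, 6, 7} → COUNT(*)=4
  3: ids {1} → COUNT(*)=1
  10: ids {3, 8} → COUNT(*)=2
  15: ids {4} → COUNT(*)=1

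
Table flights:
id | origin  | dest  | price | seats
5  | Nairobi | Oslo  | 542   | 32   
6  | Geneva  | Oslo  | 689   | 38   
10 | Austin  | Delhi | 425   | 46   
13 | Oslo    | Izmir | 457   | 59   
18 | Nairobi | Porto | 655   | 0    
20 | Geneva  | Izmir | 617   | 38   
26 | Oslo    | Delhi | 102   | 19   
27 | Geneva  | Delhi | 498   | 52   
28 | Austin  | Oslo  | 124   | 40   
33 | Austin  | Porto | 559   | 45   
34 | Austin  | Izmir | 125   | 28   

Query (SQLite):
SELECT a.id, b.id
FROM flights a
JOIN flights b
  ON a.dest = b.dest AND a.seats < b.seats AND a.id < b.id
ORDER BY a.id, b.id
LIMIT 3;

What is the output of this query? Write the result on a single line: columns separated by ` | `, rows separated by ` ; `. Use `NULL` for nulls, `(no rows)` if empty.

5 | 6 ; 5 | 28 ; 6 | 28

Pairs (a,b) with same dest, a.seats < b.seats, a.id < b.id.
dest groups: Delhi:{10,26,27} Izmir:{13,20,34} Oslo:{5,6,28} Porto:{18,33}
Ordered by (a.id, b.id); first 3.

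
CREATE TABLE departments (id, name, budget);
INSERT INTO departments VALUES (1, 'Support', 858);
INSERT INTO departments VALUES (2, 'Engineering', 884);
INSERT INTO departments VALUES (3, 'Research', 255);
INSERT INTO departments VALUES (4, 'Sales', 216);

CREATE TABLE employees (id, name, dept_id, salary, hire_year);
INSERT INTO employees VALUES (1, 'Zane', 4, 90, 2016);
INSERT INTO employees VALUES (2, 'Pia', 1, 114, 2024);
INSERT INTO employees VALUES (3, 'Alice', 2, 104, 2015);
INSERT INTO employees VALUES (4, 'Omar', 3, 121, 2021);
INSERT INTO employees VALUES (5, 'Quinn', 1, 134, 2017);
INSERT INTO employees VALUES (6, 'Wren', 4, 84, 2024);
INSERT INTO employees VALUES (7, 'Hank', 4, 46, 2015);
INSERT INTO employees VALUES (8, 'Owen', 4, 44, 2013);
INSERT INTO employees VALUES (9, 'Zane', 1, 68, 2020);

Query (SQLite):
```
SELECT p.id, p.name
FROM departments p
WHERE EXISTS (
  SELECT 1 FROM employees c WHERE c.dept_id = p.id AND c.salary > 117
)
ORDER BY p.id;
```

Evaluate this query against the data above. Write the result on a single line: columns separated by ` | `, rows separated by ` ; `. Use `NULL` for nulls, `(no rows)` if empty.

1 | Support ; 3 | Research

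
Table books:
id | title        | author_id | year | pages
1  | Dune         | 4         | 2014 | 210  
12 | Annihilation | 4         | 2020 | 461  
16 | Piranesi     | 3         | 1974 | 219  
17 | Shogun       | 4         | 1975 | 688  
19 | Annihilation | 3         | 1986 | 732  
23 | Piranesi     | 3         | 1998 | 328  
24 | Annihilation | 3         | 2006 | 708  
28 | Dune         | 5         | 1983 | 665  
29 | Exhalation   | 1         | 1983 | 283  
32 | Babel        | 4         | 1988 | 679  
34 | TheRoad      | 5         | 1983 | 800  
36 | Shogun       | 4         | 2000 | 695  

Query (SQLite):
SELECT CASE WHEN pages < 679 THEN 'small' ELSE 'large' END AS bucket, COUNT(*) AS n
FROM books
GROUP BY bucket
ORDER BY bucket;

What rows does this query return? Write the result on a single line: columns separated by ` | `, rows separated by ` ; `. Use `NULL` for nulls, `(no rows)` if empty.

large | 6 ; small | 6

Bucket rows by pages < 679 → 'small' else 'large'; count each bucket.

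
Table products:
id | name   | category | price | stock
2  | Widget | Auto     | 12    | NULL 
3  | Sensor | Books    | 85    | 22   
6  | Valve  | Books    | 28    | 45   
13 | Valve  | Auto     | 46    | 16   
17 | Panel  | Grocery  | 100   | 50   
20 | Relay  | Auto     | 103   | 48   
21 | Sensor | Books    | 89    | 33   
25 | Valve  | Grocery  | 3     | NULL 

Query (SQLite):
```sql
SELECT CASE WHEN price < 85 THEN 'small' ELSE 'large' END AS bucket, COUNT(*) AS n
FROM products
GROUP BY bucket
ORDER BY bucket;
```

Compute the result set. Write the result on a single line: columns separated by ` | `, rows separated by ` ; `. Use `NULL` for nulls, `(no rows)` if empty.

large | 4 ; small | 4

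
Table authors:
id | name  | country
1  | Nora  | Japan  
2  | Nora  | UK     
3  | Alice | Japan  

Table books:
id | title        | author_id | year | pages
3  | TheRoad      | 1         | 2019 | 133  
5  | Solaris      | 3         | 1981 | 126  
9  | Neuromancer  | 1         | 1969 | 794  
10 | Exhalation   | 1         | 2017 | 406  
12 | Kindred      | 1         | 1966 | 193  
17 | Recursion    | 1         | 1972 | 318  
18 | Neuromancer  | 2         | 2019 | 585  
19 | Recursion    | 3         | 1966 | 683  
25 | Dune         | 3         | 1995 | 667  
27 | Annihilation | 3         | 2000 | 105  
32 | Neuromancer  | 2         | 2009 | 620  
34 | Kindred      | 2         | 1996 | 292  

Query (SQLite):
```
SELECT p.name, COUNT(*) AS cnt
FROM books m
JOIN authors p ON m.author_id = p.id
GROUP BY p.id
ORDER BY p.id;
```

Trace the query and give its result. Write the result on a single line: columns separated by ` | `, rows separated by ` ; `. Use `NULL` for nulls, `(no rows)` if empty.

Nora | 5 ; Nora | 3 ; Alice | 4

Join each books row to its authors via author_id.
Group joined rows by authors.id; compute COUNT(*) per group.
  1: ids {3, 9, 10, 12, 17} → COUNT(*)=5
  2: ids {18, 32, 34} → COUNT(*)=3
  3: ids {5, 19, 25, 27} → COUNT(*)=4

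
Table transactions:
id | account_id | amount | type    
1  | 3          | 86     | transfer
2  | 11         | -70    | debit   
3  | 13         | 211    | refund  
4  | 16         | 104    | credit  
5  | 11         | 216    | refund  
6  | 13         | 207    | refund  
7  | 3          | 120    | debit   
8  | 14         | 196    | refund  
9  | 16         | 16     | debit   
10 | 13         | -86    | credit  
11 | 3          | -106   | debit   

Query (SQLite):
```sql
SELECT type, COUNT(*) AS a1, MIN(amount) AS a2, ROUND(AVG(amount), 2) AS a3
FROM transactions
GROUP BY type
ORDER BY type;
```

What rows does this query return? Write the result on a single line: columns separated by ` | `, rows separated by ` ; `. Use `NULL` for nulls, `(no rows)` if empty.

Group transactions by type.
Per group compute: COUNT(*), MIN(amount), ROUND(AVG(amount), 2).
  credit: ids {4, 10} → COUNT(*)=2, MIN(amount)=-86, ROUND(AVG(amount), 2)=9
  debit: ids {2, 7, 9, 11} → COUNT(*)=4, MIN(amount)=-106, ROUND(AVG(amount), 2)=-10
  refund: ids {3, 5, 6, 8} → COUNT(*)=4, MIN(amount)=196, ROUND(AVG(amount), 2)=207.5
  transfer: ids {1} → COUNT(*)=1, MIN(amount)=86, ROUND(AVG(amount), 2)=86

credit | 2 | -86 | 9 ; debit | 4 | -106 | -10 ; refund | 4 | 196 | 207.5 ; transfer | 1 | 86 | 86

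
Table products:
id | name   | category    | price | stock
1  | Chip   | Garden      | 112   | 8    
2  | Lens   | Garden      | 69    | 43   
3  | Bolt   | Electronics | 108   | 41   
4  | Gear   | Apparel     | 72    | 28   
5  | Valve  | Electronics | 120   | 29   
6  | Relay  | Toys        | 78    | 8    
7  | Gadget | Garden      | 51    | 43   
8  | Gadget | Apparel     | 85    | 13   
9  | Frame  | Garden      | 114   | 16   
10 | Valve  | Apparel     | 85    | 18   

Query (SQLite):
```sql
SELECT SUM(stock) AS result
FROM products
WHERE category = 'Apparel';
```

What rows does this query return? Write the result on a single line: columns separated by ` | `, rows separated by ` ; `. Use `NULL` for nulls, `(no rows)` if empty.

59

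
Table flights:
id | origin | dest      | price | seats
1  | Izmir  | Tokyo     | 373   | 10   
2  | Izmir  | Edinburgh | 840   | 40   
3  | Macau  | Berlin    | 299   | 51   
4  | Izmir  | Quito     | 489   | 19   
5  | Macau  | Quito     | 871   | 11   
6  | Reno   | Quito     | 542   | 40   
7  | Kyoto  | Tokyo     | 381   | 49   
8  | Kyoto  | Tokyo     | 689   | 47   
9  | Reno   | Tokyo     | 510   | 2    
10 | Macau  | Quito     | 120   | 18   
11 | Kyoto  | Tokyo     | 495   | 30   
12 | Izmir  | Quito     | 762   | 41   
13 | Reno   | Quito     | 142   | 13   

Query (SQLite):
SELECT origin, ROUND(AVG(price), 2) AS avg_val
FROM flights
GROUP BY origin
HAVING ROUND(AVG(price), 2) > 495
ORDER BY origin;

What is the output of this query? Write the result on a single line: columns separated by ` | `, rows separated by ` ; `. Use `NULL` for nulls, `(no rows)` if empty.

Partition flights by origin; compute ROUND(AVG(price), 2) within each group.
HAVING: keep groups where ROUND(AVG(price), 2) > 495.
  Izmir: ids {1, 2, 4, 12} → ROUND(AVG(price), 2)=616
  Kyoto: ids {7, 8, 11} → ROUND(AVG(price), 2)=521.67
  Macau: ids {3, 5, 10} → ROUND(AVG(price), 2)=430
  Reno: ids {6, 9, 13} → ROUND(AVG(price), 2)=398

Izmir | 616 ; Kyoto | 521.67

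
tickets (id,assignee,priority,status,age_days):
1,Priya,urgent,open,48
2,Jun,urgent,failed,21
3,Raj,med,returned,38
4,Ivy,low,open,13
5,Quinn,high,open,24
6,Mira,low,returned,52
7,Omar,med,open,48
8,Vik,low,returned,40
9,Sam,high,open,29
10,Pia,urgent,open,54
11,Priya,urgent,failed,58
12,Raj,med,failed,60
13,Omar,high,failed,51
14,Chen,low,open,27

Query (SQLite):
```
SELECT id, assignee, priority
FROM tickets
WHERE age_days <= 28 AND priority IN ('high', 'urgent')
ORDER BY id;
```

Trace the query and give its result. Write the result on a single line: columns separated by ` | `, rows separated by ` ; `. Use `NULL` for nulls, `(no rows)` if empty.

2 | Jun | urgent ; 5 | Quinn | high

age_days <= 28: ids {2, 4, 5, 14}
priority IN ('high', 'urgent'): ids {1, 2, 5, 9, 10, 11, 13}
Combine with AND.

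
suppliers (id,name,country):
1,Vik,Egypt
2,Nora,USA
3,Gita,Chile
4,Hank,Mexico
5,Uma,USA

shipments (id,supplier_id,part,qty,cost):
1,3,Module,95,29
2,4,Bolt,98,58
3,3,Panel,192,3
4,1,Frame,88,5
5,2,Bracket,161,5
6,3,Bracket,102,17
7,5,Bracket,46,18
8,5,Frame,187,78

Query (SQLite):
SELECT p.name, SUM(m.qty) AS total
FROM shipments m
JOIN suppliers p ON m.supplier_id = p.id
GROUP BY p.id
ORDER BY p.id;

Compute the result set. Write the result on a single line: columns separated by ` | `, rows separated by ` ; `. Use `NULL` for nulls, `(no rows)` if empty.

Vik | 88 ; Nora | 161 ; Gita | 389 ; Hank | 98 ; Uma | 233

Join each shipments row to its suppliers via supplier_id.
Group joined rows by suppliers.id; compute SUM(m.qty) per group.
  1: ids {4} → SUM(m.qty)=88
  2: ids {5} → SUM(m.qty)=161
  3: ids {1, 3, 6} → SUM(m.qty)=389
  4: ids {2} → SUM(m.qty)=98
  5: ids {7, 8} → SUM(m.qty)=233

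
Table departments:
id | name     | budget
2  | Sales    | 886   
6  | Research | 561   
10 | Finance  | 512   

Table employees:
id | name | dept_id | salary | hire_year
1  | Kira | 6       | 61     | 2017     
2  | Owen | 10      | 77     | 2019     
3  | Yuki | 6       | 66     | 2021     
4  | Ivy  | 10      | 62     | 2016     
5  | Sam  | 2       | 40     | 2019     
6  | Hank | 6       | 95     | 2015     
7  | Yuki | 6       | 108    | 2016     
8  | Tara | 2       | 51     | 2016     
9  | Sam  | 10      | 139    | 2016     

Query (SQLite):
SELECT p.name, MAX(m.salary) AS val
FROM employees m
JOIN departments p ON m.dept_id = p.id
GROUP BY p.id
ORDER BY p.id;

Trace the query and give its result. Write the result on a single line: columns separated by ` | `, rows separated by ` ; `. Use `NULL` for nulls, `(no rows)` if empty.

Join each employees row to its departments via dept_id.
Group joined rows by departments.id; compute MAX(m.salary) per group.
  2: ids {5, 8} → MAX(m.salary)=51
  6: ids {1, 3, 6, 7} → MAX(m.salary)=108
  10: ids {2, 4, 9} → MAX(m.salary)=139

Sales | 51 ; Research | 108 ; Finance | 139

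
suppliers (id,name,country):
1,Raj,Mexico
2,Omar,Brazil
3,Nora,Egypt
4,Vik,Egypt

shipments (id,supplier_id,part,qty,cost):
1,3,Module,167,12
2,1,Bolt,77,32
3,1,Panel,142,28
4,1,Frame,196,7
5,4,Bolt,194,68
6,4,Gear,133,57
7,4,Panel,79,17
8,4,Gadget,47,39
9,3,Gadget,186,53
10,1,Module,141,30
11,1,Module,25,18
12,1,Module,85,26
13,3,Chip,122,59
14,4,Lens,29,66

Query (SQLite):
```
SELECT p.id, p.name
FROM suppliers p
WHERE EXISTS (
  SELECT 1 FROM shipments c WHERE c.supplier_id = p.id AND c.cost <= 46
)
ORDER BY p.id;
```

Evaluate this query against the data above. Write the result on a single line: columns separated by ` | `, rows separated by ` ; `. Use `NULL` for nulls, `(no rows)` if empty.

For each suppliers row, check whether any shipments with matching supplier_id has cost <= 46.
Keep rows where that is true.

1 | Raj ; 3 | Nora ; 4 | Vik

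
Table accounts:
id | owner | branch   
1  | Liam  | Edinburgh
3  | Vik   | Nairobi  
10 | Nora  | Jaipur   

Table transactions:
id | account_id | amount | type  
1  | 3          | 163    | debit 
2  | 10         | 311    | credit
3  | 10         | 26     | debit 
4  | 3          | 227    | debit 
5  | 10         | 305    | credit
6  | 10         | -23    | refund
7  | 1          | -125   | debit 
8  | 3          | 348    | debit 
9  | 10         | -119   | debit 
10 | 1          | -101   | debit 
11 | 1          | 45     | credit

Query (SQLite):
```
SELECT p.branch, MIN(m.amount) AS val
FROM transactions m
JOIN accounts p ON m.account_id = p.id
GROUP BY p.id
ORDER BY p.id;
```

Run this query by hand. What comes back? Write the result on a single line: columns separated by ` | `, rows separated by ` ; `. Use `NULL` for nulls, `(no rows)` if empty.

Join each transactions row to its accounts via account_id.
Group joined rows by accounts.id; compute MIN(m.amount) per group.
  1: ids {7, 10, 11} → MIN(m.amount)=-125
  3: ids {1, 4, 8} → MIN(m.amount)=163
  10: ids {2, 3, 5, 6, 9} → MIN(m.amount)=-119

Edinburgh | -125 ; Nairobi | 163 ; Jaipur | -119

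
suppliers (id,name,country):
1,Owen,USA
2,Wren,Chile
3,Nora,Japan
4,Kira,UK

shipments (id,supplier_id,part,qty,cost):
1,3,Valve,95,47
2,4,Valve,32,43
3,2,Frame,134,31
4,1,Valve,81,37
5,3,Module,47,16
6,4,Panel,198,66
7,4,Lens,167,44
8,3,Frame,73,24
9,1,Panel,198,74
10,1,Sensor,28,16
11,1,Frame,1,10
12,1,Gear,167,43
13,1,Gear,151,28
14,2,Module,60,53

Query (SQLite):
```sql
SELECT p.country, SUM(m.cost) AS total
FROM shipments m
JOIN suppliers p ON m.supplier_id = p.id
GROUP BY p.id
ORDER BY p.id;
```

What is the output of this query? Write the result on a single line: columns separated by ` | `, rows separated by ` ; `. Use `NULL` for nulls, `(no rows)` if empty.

Join each shipments row to its suppliers via supplier_id.
Group joined rows by suppliers.id; compute SUM(m.cost) per group.
  1: ids {4, 9, 10, 11, 12, 13} → SUM(m.cost)=208
  2: ids {3, 14} → SUM(m.cost)=84
  3: ids {1, 5, 8} → SUM(m.cost)=87
  4: ids {2, 6, 7} → SUM(m.cost)=153

USA | 208 ; Chile | 84 ; Japan | 87 ; UK | 153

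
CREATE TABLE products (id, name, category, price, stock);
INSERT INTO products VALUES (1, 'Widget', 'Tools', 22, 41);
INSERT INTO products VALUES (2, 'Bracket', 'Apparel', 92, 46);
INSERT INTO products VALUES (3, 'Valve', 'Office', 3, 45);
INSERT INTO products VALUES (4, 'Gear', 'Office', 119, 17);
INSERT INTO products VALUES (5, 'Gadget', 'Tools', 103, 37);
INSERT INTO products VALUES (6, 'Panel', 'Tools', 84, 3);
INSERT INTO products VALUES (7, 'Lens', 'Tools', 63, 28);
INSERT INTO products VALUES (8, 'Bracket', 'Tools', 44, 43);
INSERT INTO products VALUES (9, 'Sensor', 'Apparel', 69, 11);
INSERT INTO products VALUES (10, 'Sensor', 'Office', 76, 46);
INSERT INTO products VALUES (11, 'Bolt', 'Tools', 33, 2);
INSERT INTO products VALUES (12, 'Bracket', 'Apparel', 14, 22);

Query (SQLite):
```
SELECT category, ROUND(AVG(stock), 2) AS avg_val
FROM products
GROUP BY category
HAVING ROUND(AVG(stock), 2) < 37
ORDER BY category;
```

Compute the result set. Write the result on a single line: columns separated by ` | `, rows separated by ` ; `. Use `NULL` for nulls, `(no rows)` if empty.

Apparel | 26.33 ; Office | 36 ; Tools | 25.67

Partition products by category; compute ROUND(AVG(stock), 2) within each group.
HAVING: keep groups where ROUND(AVG(stock), 2) < 37.
  Apparel: ids {2, 9, 12} → ROUND(AVG(stock), 2)=26.33
  Office: ids {3, 4, 10} → ROUND(AVG(stock), 2)=36
  Tools: ids {1, 5, 6, 7, 8, 11} → ROUND(AVG(stock), 2)=25.67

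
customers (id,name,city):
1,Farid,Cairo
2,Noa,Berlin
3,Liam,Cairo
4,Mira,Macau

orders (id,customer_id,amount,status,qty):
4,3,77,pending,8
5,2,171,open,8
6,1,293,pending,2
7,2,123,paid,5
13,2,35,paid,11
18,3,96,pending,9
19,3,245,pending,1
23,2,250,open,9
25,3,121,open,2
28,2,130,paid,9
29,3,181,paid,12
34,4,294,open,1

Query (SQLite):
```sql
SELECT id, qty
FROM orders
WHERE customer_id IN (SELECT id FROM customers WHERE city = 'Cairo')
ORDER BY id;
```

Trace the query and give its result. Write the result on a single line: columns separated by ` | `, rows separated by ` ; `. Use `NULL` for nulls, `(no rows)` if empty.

4 | 8 ; 6 | 2 ; 18 | 9 ; 19 | 1 ; 25 | 2 ; 29 | 12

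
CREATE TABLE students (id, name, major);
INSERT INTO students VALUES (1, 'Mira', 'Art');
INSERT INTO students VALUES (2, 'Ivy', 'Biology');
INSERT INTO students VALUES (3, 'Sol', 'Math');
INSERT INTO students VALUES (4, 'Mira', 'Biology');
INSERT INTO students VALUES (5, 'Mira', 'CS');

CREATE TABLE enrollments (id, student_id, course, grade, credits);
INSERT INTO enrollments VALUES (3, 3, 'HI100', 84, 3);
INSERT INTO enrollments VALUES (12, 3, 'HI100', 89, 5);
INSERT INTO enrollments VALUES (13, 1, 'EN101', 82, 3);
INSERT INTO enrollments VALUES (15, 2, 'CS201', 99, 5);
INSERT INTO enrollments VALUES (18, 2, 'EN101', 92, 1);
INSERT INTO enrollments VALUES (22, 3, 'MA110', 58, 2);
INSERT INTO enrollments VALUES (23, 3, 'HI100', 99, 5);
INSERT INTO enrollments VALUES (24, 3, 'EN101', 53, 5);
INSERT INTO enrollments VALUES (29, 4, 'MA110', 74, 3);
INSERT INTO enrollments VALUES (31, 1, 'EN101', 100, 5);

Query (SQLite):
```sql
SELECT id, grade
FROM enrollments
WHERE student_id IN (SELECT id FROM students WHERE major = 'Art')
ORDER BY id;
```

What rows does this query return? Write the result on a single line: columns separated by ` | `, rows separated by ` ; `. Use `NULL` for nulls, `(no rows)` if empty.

13 | 82 ; 31 | 100

Inner query: students.id where major = 'Art'.
Outer: keep enrollments rows whose student_id is in that set.
Inner query → {1}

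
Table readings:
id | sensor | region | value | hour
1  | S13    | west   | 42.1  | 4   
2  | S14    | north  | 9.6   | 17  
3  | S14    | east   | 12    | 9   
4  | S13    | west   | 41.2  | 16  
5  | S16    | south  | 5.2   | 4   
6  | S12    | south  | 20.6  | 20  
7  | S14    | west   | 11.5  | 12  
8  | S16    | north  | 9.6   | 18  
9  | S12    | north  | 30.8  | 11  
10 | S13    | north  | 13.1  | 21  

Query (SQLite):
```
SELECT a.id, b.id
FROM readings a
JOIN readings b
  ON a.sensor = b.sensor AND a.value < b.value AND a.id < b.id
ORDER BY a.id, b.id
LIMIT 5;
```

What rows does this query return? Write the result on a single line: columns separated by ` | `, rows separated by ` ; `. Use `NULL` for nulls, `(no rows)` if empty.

Pairs (a,b) with same sensor, a.value < b.value, a.id < b.id.
sensor groups: S12:{6,9} S13:{1,4,10} S14:{2,3,7} S16:{5,8}
Ordered by (a.id, b.id); first 5.

2 | 3 ; 2 | 7 ; 5 | 8 ; 6 | 9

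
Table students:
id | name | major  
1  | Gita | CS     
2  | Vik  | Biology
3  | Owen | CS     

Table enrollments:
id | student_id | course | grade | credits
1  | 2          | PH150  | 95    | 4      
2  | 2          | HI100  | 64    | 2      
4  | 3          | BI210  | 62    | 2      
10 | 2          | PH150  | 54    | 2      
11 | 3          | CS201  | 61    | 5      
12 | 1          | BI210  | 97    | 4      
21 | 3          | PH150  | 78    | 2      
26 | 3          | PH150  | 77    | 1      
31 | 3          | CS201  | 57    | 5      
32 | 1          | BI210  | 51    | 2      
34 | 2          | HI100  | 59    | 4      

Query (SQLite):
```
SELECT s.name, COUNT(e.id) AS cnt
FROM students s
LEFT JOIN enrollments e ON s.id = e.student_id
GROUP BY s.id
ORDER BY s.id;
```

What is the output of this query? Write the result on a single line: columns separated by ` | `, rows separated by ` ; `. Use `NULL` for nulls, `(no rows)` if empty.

Gita | 2 ; Vik | 4 ; Owen | 5

LEFT JOIN keeps every students row; unmatched ones get NULL for enrollments columns.
Group by students.id and compute COUNT(e.id). COUNT(col) of an all-NULL group is 0.
  1: ids {12, 32} → COUNT(e.id)=2
  2: ids {1, 2, 10, 34} → COUNT(e.id)=4
  3: ids {4, 11, 21, 26, 31} → COUNT(e.id)=5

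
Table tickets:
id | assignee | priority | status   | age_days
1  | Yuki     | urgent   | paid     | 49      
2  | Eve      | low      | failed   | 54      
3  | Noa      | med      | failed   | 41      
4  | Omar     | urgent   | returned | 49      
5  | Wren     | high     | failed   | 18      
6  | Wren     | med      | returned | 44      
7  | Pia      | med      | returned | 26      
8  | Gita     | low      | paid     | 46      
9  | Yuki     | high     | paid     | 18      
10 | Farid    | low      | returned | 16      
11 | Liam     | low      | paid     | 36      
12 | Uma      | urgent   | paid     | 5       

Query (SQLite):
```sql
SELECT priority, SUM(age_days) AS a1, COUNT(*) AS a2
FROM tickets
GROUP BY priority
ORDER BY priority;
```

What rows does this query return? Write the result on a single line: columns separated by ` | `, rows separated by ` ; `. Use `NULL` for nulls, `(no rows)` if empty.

high | 36 | 2 ; low | 152 | 4 ; med | 111 | 3 ; urgent | 103 | 3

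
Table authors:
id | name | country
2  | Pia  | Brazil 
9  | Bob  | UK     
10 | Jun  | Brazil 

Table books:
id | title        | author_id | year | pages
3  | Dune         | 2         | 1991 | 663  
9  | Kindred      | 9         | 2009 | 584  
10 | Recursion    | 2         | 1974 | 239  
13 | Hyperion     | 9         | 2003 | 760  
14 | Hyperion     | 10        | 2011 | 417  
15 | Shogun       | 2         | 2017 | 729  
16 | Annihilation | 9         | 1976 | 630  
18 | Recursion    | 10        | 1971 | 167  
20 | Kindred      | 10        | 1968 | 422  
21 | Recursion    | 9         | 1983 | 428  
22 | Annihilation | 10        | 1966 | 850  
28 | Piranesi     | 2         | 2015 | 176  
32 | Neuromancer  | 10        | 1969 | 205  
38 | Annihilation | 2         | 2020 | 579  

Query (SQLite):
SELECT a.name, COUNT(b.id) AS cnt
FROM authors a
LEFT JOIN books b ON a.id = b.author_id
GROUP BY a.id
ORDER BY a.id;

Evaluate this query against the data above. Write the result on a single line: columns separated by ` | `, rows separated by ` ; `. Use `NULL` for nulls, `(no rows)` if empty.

LEFT JOIN keeps every authors row; unmatched ones get NULL for books columns.
Group by authors.id and compute COUNT(b.id). COUNT(col) of an all-NULL group is 0.
  2: ids {3, 10, 15, 28, 38} → COUNT(b.id)=5
  9: ids {9, 13, 16, 21} → COUNT(b.id)=4
  10: ids {14, 18, 20, 22, 32} → COUNT(b.id)=5

Pia | 5 ; Bob | 4 ; Jun | 5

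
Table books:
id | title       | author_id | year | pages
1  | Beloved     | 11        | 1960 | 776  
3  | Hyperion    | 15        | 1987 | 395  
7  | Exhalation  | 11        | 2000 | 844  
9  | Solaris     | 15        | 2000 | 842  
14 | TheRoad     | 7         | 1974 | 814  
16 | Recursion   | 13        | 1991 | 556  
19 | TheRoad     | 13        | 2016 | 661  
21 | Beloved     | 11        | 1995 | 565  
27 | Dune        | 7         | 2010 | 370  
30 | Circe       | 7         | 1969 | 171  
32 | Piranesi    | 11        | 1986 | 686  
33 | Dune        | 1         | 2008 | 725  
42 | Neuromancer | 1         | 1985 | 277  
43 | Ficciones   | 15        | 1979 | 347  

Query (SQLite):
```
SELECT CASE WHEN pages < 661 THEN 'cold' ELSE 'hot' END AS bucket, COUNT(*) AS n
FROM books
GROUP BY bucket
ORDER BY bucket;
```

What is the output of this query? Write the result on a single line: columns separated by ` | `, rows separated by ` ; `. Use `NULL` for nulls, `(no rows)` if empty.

Bucket rows by pages < 661 → 'cold' else 'hot'; count each bucket.

cold | 7 ; hot | 7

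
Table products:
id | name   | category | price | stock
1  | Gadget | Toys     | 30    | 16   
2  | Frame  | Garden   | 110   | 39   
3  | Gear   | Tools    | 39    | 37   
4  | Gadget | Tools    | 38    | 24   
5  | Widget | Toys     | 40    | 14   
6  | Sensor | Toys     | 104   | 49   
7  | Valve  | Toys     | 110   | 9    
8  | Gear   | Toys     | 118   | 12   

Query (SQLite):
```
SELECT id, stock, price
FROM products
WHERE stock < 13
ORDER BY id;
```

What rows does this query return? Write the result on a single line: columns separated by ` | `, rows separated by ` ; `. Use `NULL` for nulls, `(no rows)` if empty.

stock < 13: ids {7, 8}

7 | 9 | 110 ; 8 | 12 | 118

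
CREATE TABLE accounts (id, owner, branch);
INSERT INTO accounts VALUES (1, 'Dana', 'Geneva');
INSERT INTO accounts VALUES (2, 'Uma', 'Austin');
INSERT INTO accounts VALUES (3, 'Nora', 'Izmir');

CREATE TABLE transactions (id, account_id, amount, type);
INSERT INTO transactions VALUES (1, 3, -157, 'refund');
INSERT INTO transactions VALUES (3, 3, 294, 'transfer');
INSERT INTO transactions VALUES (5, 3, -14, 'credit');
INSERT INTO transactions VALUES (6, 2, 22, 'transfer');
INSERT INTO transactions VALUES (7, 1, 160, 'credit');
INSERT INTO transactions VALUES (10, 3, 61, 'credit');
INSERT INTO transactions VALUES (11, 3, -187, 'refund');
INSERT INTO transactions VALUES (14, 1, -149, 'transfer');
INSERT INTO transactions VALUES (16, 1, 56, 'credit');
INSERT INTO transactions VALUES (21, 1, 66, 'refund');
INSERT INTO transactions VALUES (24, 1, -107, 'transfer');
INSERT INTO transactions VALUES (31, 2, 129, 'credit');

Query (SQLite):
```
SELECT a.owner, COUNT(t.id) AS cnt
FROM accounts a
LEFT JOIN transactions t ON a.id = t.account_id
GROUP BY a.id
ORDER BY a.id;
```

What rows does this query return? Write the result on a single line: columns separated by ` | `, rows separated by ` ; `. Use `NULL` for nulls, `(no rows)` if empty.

LEFT JOIN keeps every accounts row; unmatched ones get NULL for transactions columns.
Group by accounts.id and compute COUNT(t.id). COUNT(col) of an all-NULL group is 0.
  1: ids {7, 14, 16, 21, 24} → COUNT(t.id)=5
  2: ids {6, 31} → COUNT(t.id)=2
  3: ids {1, 3, 5, 10, 11} → COUNT(t.id)=5

Dana | 5 ; Uma | 2 ; Nora | 5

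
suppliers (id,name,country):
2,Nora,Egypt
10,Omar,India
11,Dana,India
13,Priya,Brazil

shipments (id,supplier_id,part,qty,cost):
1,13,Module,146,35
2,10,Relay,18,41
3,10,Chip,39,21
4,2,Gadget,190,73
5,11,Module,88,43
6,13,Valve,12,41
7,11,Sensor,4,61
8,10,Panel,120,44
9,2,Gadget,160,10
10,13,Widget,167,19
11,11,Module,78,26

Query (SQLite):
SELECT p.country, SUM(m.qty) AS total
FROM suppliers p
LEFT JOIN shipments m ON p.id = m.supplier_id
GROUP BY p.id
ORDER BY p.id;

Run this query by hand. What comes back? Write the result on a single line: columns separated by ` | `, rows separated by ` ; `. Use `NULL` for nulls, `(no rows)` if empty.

Egypt | 350 ; India | 177 ; India | 170 ; Brazil | 325

LEFT JOIN keeps every suppliers row; unmatched ones get NULL for shipments columns.
Group by suppliers.id and compute SUM(m.qty). SUM over an all-NULL group is NULL.
  2: ids {4, 9} → SUM(m.qty)=350
  10: ids {2, 3, 8} → SUM(m.qty)=177
  11: ids {5, 7, 11} → SUM(m.qty)=170
  13: ids {1, 6, 10} → SUM(m.qty)=325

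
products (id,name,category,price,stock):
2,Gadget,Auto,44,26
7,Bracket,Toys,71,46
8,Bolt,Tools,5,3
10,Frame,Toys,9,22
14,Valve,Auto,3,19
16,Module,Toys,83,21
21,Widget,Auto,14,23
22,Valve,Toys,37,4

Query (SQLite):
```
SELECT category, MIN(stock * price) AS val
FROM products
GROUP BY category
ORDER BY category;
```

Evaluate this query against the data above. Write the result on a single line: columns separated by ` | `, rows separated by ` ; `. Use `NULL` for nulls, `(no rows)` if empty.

For each row compute stock * price.
Group by category; take MIN of the expression per group.
  Auto: ids {2, 14, 21} → MIN(stock * price)=57
  Tools: ids {8} → MIN(stock * price)=15
  Toys: ids {7, 10, 16, 22} → MIN(stock * price)=148

Auto | 57 ; Tools | 15 ; Toys | 148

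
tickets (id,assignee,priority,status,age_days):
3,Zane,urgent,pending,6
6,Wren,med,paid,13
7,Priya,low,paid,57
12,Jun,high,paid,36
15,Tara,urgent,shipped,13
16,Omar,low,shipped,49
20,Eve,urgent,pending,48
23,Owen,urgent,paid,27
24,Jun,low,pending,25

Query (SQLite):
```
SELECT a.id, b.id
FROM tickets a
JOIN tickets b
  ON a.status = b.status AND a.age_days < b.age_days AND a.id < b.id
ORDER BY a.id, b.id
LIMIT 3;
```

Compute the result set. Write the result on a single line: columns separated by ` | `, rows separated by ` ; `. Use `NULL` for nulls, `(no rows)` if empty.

3 | 20 ; 3 | 24 ; 6 | 7

Pairs (a,b) with same status, a.age_days < b.age_days, a.id < b.id.
status groups: paid:{6,7,12,23} pending:{3,20,24} shipped:{15,16}
Ordered by (a.id, b.id); first 3.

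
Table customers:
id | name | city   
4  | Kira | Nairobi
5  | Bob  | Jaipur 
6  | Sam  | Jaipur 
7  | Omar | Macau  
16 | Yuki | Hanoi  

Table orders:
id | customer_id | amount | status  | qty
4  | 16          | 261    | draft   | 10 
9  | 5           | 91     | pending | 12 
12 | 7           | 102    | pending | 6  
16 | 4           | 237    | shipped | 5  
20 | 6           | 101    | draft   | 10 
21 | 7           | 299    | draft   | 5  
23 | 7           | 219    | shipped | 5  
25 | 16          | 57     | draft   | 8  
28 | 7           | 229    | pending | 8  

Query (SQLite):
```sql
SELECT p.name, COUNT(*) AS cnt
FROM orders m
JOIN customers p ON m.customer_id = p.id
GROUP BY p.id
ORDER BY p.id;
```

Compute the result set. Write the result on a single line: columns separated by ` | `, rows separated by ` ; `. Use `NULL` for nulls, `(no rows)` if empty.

Kira | 1 ; Bob | 1 ; Sam | 1 ; Omar | 4 ; Yuki | 2

Join each orders row to its customers via customer_id.
Group joined rows by customers.id; compute COUNT(*) per group.
  4: ids {16} → COUNT(*)=1
  5: ids {9} → COUNT(*)=1
  6: ids {20} → COUNT(*)=1
  7: ids {12, 21, 23, 28} → COUNT(*)=4
  16: ids {4, 25} → COUNT(*)=2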